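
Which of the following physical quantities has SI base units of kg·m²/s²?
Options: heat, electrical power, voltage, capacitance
Checking the SI base units of each option:
  heat (Q = mcΔT): kg·m²/s²  ✓ matches
  electrical power (P = IV): kg·m²/s³  ✗
  voltage (V = IR): kg·m²/(s³·A)  ✗
  capacitance (C = Q/V): s⁴·A²/(kg·m²)  ✗

Only heat has units kg·m²/s².

Answer: heat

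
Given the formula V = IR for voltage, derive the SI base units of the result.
Units of each symbol in V = IR:
  I (current): A
  R (resistance, in ohms): kg·m²/(s³·A²)

Multiplying the contributions: [A] · [kg·m²/(s³·A²)]
Adding exponents of each base unit: kg: 1, m: 2, s: -3, A: -1
SI base units of voltage: kg·m²/(s³·A)

Answer: kg·m²/(s³·A)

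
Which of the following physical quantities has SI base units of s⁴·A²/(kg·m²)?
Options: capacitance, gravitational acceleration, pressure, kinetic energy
Checking the SI base units of each option:
  capacitance (C = Q/V): s⁴·A²/(kg·m²)  ✓ matches
  gravitational acceleration (g = GM/r²): m/s²  ✗
  pressure (P = F/A): kg/(m·s²)  ✗
  kinetic energy (E = ½mv²): kg·m²/s²  ✗

Only capacitance has units s⁴·A²/(kg·m²).

Answer: capacitance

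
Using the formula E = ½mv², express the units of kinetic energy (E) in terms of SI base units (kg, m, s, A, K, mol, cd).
Units of each symbol in E = ½mv²:
  m (mass): kg
  v (speed): m/s  → to the power 2, contributes m²/s²
  The factor ½ is dimensionless.

Multiplying the contributions: [kg] · [m²/s²]
Adding exponents of each base unit: kg: 1, m: 2, s: -2
SI base units of kinetic energy: kg·m²/s²

Answer: kg·m²/s²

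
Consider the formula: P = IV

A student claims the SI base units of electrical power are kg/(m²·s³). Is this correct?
Units of each symbol in P = IV:
  I (current): A
  V (voltage, in volts): kg·m²/(s³·A)

Multiplying the contributions: [A] · [kg·m²/(s³·A)]
Adding exponents of each base unit: kg: 1, m: 2, s: -3
SI base units of electrical power: kg·m²/s³

The claimed units kg/(m²·s³) (exponents kg: 1, m: -2, s: -3) do not match the derived units kg·m²/s³ (exponents kg: 1, m: 2, s: -3), so the claim is incorrect.

Answer: No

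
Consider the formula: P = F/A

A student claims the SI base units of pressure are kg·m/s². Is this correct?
Units of each symbol in P = F/A:
  F (force): kg·m/s²
  A (area): m²  → in the denominator, contributes 1/m²

Multiplying the contributions: [kg·m/s²] · [1/m²]
Adding exponents of each base unit: kg: 1, m: -1, s: -2
SI base units of pressure: kg/(m·s²)

The claimed units kg·m/s² (exponents kg: 1, m: 1, s: -2) do not match the derived units kg/(m·s²) (exponents kg: 1, m: -1, s: -2), so the claim is incorrect.

Answer: No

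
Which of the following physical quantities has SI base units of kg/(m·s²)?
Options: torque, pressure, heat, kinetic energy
Checking the SI base units of each option:
  torque (τ = Fr): kg·m²/s²  ✗
  pressure (P = F/A): kg/(m·s²)  ✓ matches
  heat (Q = mcΔT): kg·m²/s²  ✗
  kinetic energy (E = ½mv²): kg·m²/s²  ✗

Only pressure has units kg/(m·s²).

Answer: pressure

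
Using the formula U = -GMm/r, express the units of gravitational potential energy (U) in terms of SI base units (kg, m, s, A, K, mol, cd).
Units of each symbol in U = -GMm/r:
  G (gravitational constant): m³/(kg·s²)
  M (mass): kg
  m (mass): kg
  r (distance): m  → in the denominator, contributes 1/m
  The minus sign does not affect the units.

Multiplying the contributions: [m³/(kg·s²)] · [kg] · [kg] · [1/m]
Adding exponents of each base unit: kg: 1, m: 2, s: -2
SI base units of gravitational potential energy: kg·m²/s²

Answer: kg·m²/s²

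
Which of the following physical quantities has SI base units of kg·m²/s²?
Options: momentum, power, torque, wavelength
Checking the SI base units of each option:
  momentum (p = mv): kg·m/s  ✗
  power (P = W/t): kg·m²/s³  ✗
  torque (τ = Fr): kg·m²/s²  ✓ matches
  wavelength (λ = v/f): m  ✗

Only torque has units kg·m²/s².

Answer: torque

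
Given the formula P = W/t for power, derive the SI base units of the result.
Units of each symbol in P = W/t:
  W (work): kg·m²/s²
  t (time): s  → in the denominator, contributes 1/s

Multiplying the contributions: [kg·m²/s²] · [1/s]
Adding exponents of each base unit: kg: 1, m: 2, s: -3
SI base units of power: kg·m²/s³

Answer: kg·m²/s³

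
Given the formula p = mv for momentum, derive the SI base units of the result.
Units of each symbol in p = mv:
  m (mass): kg
  v (velocity): m/s

Multiplying the contributions: [kg] · [m/s]
Adding exponents of each base unit: kg: 1, m: 1, s: -1
SI base units of momentum: kg·m/s

Answer: kg·m/s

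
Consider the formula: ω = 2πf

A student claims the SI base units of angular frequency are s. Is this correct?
Units of each symbol in ω = 2πf:
  f (frequency): 1/s
  The factor 2π is dimensionless.

Multiplying the contributions: [1/s]
Adding exponents of each base unit: s: -1
SI base units of angular frequency: 1/s

The claimed units s (exponents s: 1) do not match the derived units 1/s (exponents s: -1), so the claim is incorrect.

Answer: No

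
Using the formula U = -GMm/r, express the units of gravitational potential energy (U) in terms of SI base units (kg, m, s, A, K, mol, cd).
Units of each symbol in U = -GMm/r:
  G (gravitational constant): m³/(kg·s²)
  M (mass): kg
  m (mass): kg
  r (distance): m  → in the denominator, contributes 1/m
  The minus sign does not affect the units.

Multiplying the contributions: [m³/(kg·s²)] · [kg] · [kg] · [1/m]
Adding exponents of each base unit: kg: 1, m: 2, s: -2
SI base units of gravitational potential energy: kg·m²/s²

Answer: kg·m²/s²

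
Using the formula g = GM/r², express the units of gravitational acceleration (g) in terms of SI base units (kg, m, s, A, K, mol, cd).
Units of each symbol in g = GM/r²:
  G (gravitational constant): m³/(kg·s²)
  M (mass): kg
  r (distance): m  → to the power 2 in the denominator, contributes 1/m²

Multiplying the contributions: [m³/(kg·s²)] · [kg] · [1/m²]
Adding exponents of each base unit: m: 1, s: -2
SI base units of gravitational acceleration: m/s²

Answer: m/s²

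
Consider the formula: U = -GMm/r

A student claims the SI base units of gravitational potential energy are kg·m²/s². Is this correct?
Units of each symbol in U = -GMm/r:
  G (gravitational constant): m³/(kg·s²)
  M (mass): kg
  m (mass): kg
  r (distance): m  → in the denominator, contributes 1/m
  The minus sign does not affect the units.

Multiplying the contributions: [m³/(kg·s²)] · [kg] · [kg] · [1/m]
Adding exponents of each base unit: kg: 1, m: 2, s: -2
SI base units of gravitational potential energy: kg·m²/s²

The claimed units kg·m²/s² match the derived units, so the claim is correct.

Answer: Yes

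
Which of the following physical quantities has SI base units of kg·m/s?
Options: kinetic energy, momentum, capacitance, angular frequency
Checking the SI base units of each option:
  kinetic energy (E = ½mv²): kg·m²/s²  ✗
  momentum (p = mv): kg·m/s  ✓ matches
  capacitance (C = Q/V): s⁴·A²/(kg·m²)  ✗
  angular frequency (ω = 2πf): 1/s  ✗

Only momentum has units kg·m/s.

Answer: momentum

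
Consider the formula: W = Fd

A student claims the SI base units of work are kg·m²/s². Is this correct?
Units of each symbol in W = Fd:
  F (force): kg·m/s²
  d (displacement): m

Multiplying the contributions: [kg·m/s²] · [m]
Adding exponents of each base unit: kg: 1, m: 2, s: -2
SI base units of work: kg·m²/s²

The claimed units kg·m²/s² match the derived units, so the claim is correct.

Answer: Yes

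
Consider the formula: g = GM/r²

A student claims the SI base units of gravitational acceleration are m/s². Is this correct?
Units of each symbol in g = GM/r²:
  G (gravitational constant): m³/(kg·s²)
  M (mass): kg
  r (distance): m  → to the power 2 in the denominator, contributes 1/m²

Multiplying the contributions: [m³/(kg·s²)] · [kg] · [1/m²]
Adding exponents of each base unit: m: 1, s: -2
SI base units of gravitational acceleration: m/s²

The claimed units m/s² match the derived units, so the claim is correct.

Answer: Yes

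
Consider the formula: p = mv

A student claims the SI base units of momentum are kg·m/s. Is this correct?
Units of each symbol in p = mv:
  m (mass): kg
  v (velocity): m/s

Multiplying the contributions: [kg] · [m/s]
Adding exponents of each base unit: kg: 1, m: 1, s: -1
SI base units of momentum: kg·m/s

The claimed units kg·m/s match the derived units, so the claim is correct.

Answer: Yes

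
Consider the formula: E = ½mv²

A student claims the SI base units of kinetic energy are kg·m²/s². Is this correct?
Units of each symbol in E = ½mv²:
  m (mass): kg
  v (speed): m/s  → to the power 2, contributes m²/s²
  The factor ½ is dimensionless.

Multiplying the contributions: [kg] · [m²/s²]
Adding exponents of each base unit: kg: 1, m: 2, s: -2
SI base units of kinetic energy: kg·m²/s²

The claimed units kg·m²/s² match the derived units, so the claim is correct.

Answer: Yes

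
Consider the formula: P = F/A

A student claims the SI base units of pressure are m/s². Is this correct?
Units of each symbol in P = F/A:
  F (force): kg·m/s²
  A (area): m²  → in the denominator, contributes 1/m²

Multiplying the contributions: [kg·m/s²] · [1/m²]
Adding exponents of each base unit: kg: 1, m: -1, s: -2
SI base units of pressure: kg/(m·s²)

The claimed units m/s² (exponents m: 1, s: -2) do not match the derived units kg/(m·s²) (exponents kg: 1, m: -1, s: -2), so the claim is incorrect.

Answer: No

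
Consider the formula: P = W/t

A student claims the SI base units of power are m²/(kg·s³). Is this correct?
Units of each symbol in P = W/t:
  W (work): kg·m²/s²
  t (time): s  → in the denominator, contributes 1/s

Multiplying the contributions: [kg·m²/s²] · [1/s]
Adding exponents of each base unit: kg: 1, m: 2, s: -3
SI base units of power: kg·m²/s³

The claimed units m²/(kg·s³) (exponents kg: -1, m: 2, s: -3) do not match the derived units kg·m²/s³ (exponents kg: 1, m: 2, s: -3), so the claim is incorrect.

Answer: No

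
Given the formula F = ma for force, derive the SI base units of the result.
Units of each symbol in F = ma:
  m (mass): kg
  a (acceleration): m/s²

Multiplying the contributions: [kg] · [m/s²]
Adding exponents of each base unit: kg: 1, m: 1, s: -2
SI base units of force: kg·m/s²

Answer: kg·m/s²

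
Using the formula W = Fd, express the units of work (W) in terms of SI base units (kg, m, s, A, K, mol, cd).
Units of each symbol in W = Fd:
  F (force): kg·m/s²
  d (displacement): m

Multiplying the contributions: [kg·m/s²] · [m]
Adding exponents of each base unit: kg: 1, m: 2, s: -2
SI base units of work: kg·m²/s²

Answer: kg·m²/s²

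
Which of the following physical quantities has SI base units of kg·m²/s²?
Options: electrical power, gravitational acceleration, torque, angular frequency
Checking the SI base units of each option:
  electrical power (P = IV): kg·m²/s³  ✗
  gravitational acceleration (g = GM/r²): m/s²  ✗
  torque (τ = Fr): kg·m²/s²  ✓ matches
  angular frequency (ω = 2πf): 1/s  ✗

Only torque has units kg·m²/s².

Answer: torque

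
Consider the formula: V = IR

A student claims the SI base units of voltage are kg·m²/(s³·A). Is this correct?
Units of each symbol in V = IR:
  I (current): A
  R (resistance, in ohms): kg·m²/(s³·A²)

Multiplying the contributions: [A] · [kg·m²/(s³·A²)]
Adding exponents of each base unit: kg: 1, m: 2, s: -3, A: -1
SI base units of voltage: kg·m²/(s³·A)

The claimed units kg·m²/(s³·A) match the derived units, so the claim is correct.

Answer: Yes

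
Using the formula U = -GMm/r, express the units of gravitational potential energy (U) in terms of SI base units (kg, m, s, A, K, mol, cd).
Units of each symbol in U = -GMm/r:
  G (gravitational constant): m³/(kg·s²)
  M (mass): kg
  m (mass): kg
  r (distance): m  → in the denominator, contributes 1/m
  The minus sign does not affect the units.

Multiplying the contributions: [m³/(kg·s²)] · [kg] · [kg] · [1/m]
Adding exponents of each base unit: kg: 1, m: 2, s: -2
SI base units of gravitational potential energy: kg·m²/s²

Answer: kg·m²/s²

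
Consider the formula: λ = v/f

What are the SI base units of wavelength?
Units of each symbol in λ = v/f:
  v (wave speed): m/s
  f (frequency): 1/s  → in the denominator, contributes s

Multiplying the contributions: [m/s] · [s]
Adding exponents of each base unit: m: 1
SI base units of wavelength: m

Answer: m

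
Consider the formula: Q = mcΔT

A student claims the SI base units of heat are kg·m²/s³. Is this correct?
Units of each symbol in Q = mcΔT:
  m (mass): kg
  c (specific heat capacity, in J/(kg·K)): m²/(s²·K)
  ΔT (temperature change): K

Multiplying the contributions: [kg] · [m²/(s²·K)] · [K]
Adding exponents of each base unit: kg: 1, m: 2, s: -2
SI base units of heat: kg·m²/s²

The claimed units kg·m²/s³ (exponents kg: 1, m: 2, s: -3) do not match the derived units kg·m²/s² (exponents kg: 1, m: 2, s: -2), so the claim is incorrect.

Answer: No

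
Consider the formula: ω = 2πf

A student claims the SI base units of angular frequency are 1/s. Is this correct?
Units of each symbol in ω = 2πf:
  f (frequency): 1/s
  The factor 2π is dimensionless.

Multiplying the contributions: [1/s]
Adding exponents of each base unit: s: -1
SI base units of angular frequency: 1/s

The claimed units 1/s match the derived units, so the claim is correct.

Answer: Yes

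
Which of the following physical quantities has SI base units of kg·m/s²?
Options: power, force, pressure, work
Checking the SI base units of each option:
  power (P = W/t): kg·m²/s³  ✗
  force (F = ma): kg·m/s²  ✓ matches
  pressure (P = F/A): kg/(m·s²)  ✗
  work (W = Fd): kg·m²/s²  ✗

Only force has units kg·m/s².

Answer: force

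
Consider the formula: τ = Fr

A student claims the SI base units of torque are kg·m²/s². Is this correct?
Units of each symbol in τ = Fr:
  F (force): kg·m/s²
  r (lever arm): m

Multiplying the contributions: [kg·m/s²] · [m]
Adding exponents of each base unit: kg: 1, m: 2, s: -2
SI base units of torque: kg·m²/s²

The claimed units kg·m²/s² match the derived units, so the claim is correct.

Answer: Yes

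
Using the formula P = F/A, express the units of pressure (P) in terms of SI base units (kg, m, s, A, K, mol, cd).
Units of each symbol in P = F/A:
  F (force): kg·m/s²
  A (area): m²  → in the denominator, contributes 1/m²

Multiplying the contributions: [kg·m/s²] · [1/m²]
Adding exponents of each base unit: kg: 1, m: -1, s: -2
SI base units of pressure: kg/(m·s²)

Answer: kg/(m·s²)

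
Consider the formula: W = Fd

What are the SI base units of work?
Units of each symbol in W = Fd:
  F (force): kg·m/s²
  d (displacement): m

Multiplying the contributions: [kg·m/s²] · [m]
Adding exponents of each base unit: kg: 1, m: 2, s: -2
SI base units of work: kg·m²/s²

Answer: kg·m²/s²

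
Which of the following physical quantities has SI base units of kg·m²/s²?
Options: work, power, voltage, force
Checking the SI base units of each option:
  work (W = Fd): kg·m²/s²  ✓ matches
  power (P = W/t): kg·m²/s³  ✗
  voltage (V = IR): kg·m²/(s³·A)  ✗
  force (F = ma): kg·m/s²  ✗

Only work has units kg·m²/s².

Answer: work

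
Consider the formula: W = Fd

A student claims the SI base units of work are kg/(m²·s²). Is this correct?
Units of each symbol in W = Fd:
  F (force): kg·m/s²
  d (displacement): m

Multiplying the contributions: [kg·m/s²] · [m]
Adding exponents of each base unit: kg: 1, m: 2, s: -2
SI base units of work: kg·m²/s²

The claimed units kg/(m²·s²) (exponents kg: 1, m: -2, s: -2) do not match the derived units kg·m²/s² (exponents kg: 1, m: 2, s: -2), so the claim is incorrect.

Answer: No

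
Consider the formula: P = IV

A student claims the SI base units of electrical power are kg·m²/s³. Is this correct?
Units of each symbol in P = IV:
  I (current): A
  V (voltage, in volts): kg·m²/(s³·A)

Multiplying the contributions: [A] · [kg·m²/(s³·A)]
Adding exponents of each base unit: kg: 1, m: 2, s: -3
SI base units of electrical power: kg·m²/s³

The claimed units kg·m²/s³ match the derived units, so the claim is correct.

Answer: Yes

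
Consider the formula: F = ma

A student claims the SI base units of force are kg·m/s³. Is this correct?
Units of each symbol in F = ma:
  m (mass): kg
  a (acceleration): m/s²

Multiplying the contributions: [kg] · [m/s²]
Adding exponents of each base unit: kg: 1, m: 1, s: -2
SI base units of force: kg·m/s²

The claimed units kg·m/s³ (exponents kg: 1, m: 1, s: -3) do not match the derived units kg·m/s² (exponents kg: 1, m: 1, s: -2), so the claim is incorrect.

Answer: No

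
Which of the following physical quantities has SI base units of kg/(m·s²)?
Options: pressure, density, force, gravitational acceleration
Checking the SI base units of each option:
  pressure (P = F/A): kg/(m·s²)  ✓ matches
  density (ρ = m/V): kg/m³  ✗
  force (F = ma): kg·m/s²  ✗
  gravitational acceleration (g = GM/r²): m/s²  ✗

Only pressure has units kg/(m·s²).

Answer: pressure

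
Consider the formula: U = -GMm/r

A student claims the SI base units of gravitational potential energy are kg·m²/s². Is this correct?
Units of each symbol in U = -GMm/r:
  G (gravitational constant): m³/(kg·s²)
  M (mass): kg
  m (mass): kg
  r (distance): m  → in the denominator, contributes 1/m
  The minus sign does not affect the units.

Multiplying the contributions: [m³/(kg·s²)] · [kg] · [kg] · [1/m]
Adding exponents of each base unit: kg: 1, m: 2, s: -2
SI base units of gravitational potential energy: kg·m²/s²

The claimed units kg·m²/s² match the derived units, so the claim is correct.

Answer: Yes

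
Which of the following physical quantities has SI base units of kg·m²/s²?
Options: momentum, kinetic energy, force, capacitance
Checking the SI base units of each option:
  momentum (p = mv): kg·m/s  ✗
  kinetic energy (E = ½mv²): kg·m²/s²  ✓ matches
  force (F = ma): kg·m/s²  ✗
  capacitance (C = Q/V): s⁴·A²/(kg·m²)  ✗

Only kinetic energy has units kg·m²/s².

Answer: kinetic energy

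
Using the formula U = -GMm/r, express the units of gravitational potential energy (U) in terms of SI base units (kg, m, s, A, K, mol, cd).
Units of each symbol in U = -GMm/r:
  G (gravitational constant): m³/(kg·s²)
  M (mass): kg
  m (mass): kg
  r (distance): m  → in the denominator, contributes 1/m
  The minus sign does not affect the units.

Multiplying the contributions: [m³/(kg·s²)] · [kg] · [kg] · [1/m]
Adding exponents of each base unit: kg: 1, m: 2, s: -2
SI base units of gravitational potential energy: kg·m²/s²

Answer: kg·m²/s²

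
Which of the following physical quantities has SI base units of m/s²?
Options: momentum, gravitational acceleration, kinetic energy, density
Checking the SI base units of each option:
  momentum (p = mv): kg·m/s  ✗
  gravitational acceleration (g = GM/r²): m/s²  ✓ matches
  kinetic energy (E = ½mv²): kg·m²/s²  ✗
  density (ρ = m/V): kg/m³  ✗

Only gravitational acceleration has units m/s².

Answer: gravitational acceleration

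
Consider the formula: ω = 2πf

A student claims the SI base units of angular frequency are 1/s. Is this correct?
Units of each symbol in ω = 2πf:
  f (frequency): 1/s
  The factor 2π is dimensionless.

Multiplying the contributions: [1/s]
Adding exponents of each base unit: s: -1
SI base units of angular frequency: 1/s

The claimed units 1/s match the derived units, so the claim is correct.

Answer: Yes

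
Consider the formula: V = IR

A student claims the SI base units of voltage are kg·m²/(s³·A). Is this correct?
Units of each symbol in V = IR:
  I (current): A
  R (resistance, in ohms): kg·m²/(s³·A²)

Multiplying the contributions: [A] · [kg·m²/(s³·A²)]
Adding exponents of each base unit: kg: 1, m: 2, s: -3, A: -1
SI base units of voltage: kg·m²/(s³·A)

The claimed units kg·m²/(s³·A) match the derived units, so the claim is correct.

Answer: Yes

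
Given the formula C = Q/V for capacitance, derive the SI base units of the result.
Units of each symbol in C = Q/V:
  Q (charge, in coulombs): s·A
  V (voltage, in volts): kg·m²/(s³·A)  → in the denominator, contributes s³·A/(kg·m²)

Multiplying the contributions: [s·A] · [s³·A/(kg·m²)]
Adding exponents of each base unit: kg: -1, m: -2, s: 4, A: 2
SI base units of capacitance: s⁴·A²/(kg·m²)

Answer: s⁴·A²/(kg·m²)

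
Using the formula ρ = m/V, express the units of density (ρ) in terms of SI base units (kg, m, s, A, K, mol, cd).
Units of each symbol in ρ = m/V:
  m (mass): kg
  V (volume): m³  → in the denominator, contributes 1/m³

Multiplying the contributions: [kg] · [1/m³]
Adding exponents of each base unit: kg: 1, m: -3
SI base units of density: kg/m³

Answer: kg/m³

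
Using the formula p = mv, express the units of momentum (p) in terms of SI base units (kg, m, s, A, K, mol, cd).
Units of each symbol in p = mv:
  m (mass): kg
  v (velocity): m/s

Multiplying the contributions: [kg] · [m/s]
Adding exponents of each base unit: kg: 1, m: 1, s: -1
SI base units of momentum: kg·m/s

Answer: kg·m/s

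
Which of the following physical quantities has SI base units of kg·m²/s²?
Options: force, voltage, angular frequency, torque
Checking the SI base units of each option:
  force (F = ma): kg·m/s²  ✗
  voltage (V = IR): kg·m²/(s³·A)  ✗
  angular frequency (ω = 2πf): 1/s  ✗
  torque (τ = Fr): kg·m²/s²  ✓ matches

Only torque has units kg·m²/s².

Answer: torque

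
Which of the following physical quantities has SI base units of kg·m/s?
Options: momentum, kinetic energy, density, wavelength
Checking the SI base units of each option:
  momentum (p = mv): kg·m/s  ✓ matches
  kinetic energy (E = ½mv²): kg·m²/s²  ✗
  density (ρ = m/V): kg/m³  ✗
  wavelength (λ = v/f): m  ✗

Only momentum has units kg·m/s.

Answer: momentum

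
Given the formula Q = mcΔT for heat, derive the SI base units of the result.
Units of each symbol in Q = mcΔT:
  m (mass): kg
  c (specific heat capacity, in J/(kg·K)): m²/(s²·K)
  ΔT (temperature change): K

Multiplying the contributions: [kg] · [m²/(s²·K)] · [K]
Adding exponents of each base unit: kg: 1, m: 2, s: -2
SI base units of heat: kg·m²/s²

Answer: kg·m²/s²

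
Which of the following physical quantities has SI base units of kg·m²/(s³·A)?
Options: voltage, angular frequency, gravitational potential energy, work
Checking the SI base units of each option:
  voltage (V = IR): kg·m²/(s³·A)  ✓ matches
  angular frequency (ω = 2πf): 1/s  ✗
  gravitational potential energy (U = -GMm/r): kg·m²/s²  ✗
  work (W = Fd): kg·m²/s²  ✗

Only voltage has units kg·m²/(s³·A).

Answer: voltage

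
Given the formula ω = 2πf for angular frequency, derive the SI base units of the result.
Units of each symbol in ω = 2πf:
  f (frequency): 1/s
  The factor 2π is dimensionless.

Multiplying the contributions: [1/s]
Adding exponents of each base unit: s: -1
SI base units of angular frequency: 1/s

Answer: 1/s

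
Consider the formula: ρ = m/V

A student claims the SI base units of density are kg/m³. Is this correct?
Units of each symbol in ρ = m/V:
  m (mass): kg
  V (volume): m³  → in the denominator, contributes 1/m³

Multiplying the contributions: [kg] · [1/m³]
Adding exponents of each base unit: kg: 1, m: -3
SI base units of density: kg/m³

The claimed units kg/m³ match the derived units, so the claim is correct.

Answer: Yes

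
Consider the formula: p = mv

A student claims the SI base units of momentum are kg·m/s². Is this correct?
Units of each symbol in p = mv:
  m (mass): kg
  v (velocity): m/s

Multiplying the contributions: [kg] · [m/s]
Adding exponents of each base unit: kg: 1, m: 1, s: -1
SI base units of momentum: kg·m/s

The claimed units kg·m/s² (exponents kg: 1, m: 1, s: -2) do not match the derived units kg·m/s (exponents kg: 1, m: 1, s: -1), so the claim is incorrect.

Answer: No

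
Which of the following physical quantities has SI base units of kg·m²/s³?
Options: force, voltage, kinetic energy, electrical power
Checking the SI base units of each option:
  force (F = ma): kg·m/s²  ✗
  voltage (V = IR): kg·m²/(s³·A)  ✗
  kinetic energy (E = ½mv²): kg·m²/s²  ✗
  electrical power (P = IV): kg·m²/s³  ✓ matches

Only electrical power has units kg·m²/s³.

Answer: electrical power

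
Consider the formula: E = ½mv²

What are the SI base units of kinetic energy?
Units of each symbol in E = ½mv²:
  m (mass): kg
  v (speed): m/s  → to the power 2, contributes m²/s²
  The factor ½ is dimensionless.

Multiplying the contributions: [kg] · [m²/s²]
Adding exponents of each base unit: kg: 1, m: 2, s: -2
SI base units of kinetic energy: kg·m²/s²

Answer: kg·m²/s²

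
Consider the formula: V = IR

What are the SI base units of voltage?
Units of each symbol in V = IR:
  I (current): A
  R (resistance, in ohms): kg·m²/(s³·A²)

Multiplying the contributions: [A] · [kg·m²/(s³·A²)]
Adding exponents of each base unit: kg: 1, m: 2, s: -3, A: -1
SI base units of voltage: kg·m²/(s³·A)

Answer: kg·m²/(s³·A)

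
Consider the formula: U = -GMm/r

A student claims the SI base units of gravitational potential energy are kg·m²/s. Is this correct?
Units of each symbol in U = -GMm/r:
  G (gravitational constant): m³/(kg·s²)
  M (mass): kg
  m (mass): kg
  r (distance): m  → in the denominator, contributes 1/m
  The minus sign does not affect the units.

Multiplying the contributions: [m³/(kg·s²)] · [kg] · [kg] · [1/m]
Adding exponents of each base unit: kg: 1, m: 2, s: -2
SI base units of gravitational potential energy: kg·m²/s²

The claimed units kg·m²/s (exponents kg: 1, m: 2, s: -1) do not match the derived units kg·m²/s² (exponents kg: 1, m: 2, s: -2), so the claim is incorrect.

Answer: No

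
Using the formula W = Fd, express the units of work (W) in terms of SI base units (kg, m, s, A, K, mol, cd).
Units of each symbol in W = Fd:
  F (force): kg·m/s²
  d (displacement): m

Multiplying the contributions: [kg·m/s²] · [m]
Adding exponents of each base unit: kg: 1, m: 2, s: -2
SI base units of work: kg·m²/s²

Answer: kg·m²/s²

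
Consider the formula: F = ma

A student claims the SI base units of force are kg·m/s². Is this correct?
Units of each symbol in F = ma:
  m (mass): kg
  a (acceleration): m/s²

Multiplying the contributions: [kg] · [m/s²]
Adding exponents of each base unit: kg: 1, m: 1, s: -2
SI base units of force: kg·m/s²

The claimed units kg·m/s² match the derived units, so the claim is correct.

Answer: Yes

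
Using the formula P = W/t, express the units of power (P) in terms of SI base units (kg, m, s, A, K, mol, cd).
Units of each symbol in P = W/t:
  W (work): kg·m²/s²
  t (time): s  → in the denominator, contributes 1/s

Multiplying the contributions: [kg·m²/s²] · [1/s]
Adding exponents of each base unit: kg: 1, m: 2, s: -3
SI base units of power: kg·m²/s³

Answer: kg·m²/s³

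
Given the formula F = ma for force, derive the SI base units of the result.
Units of each symbol in F = ma:
  m (mass): kg
  a (acceleration): m/s²

Multiplying the contributions: [kg] · [m/s²]
Adding exponents of each base unit: kg: 1, m: 1, s: -2
SI base units of force: kg·m/s²

Answer: kg·m/s²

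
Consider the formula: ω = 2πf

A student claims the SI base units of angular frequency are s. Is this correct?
Units of each symbol in ω = 2πf:
  f (frequency): 1/s
  The factor 2π is dimensionless.

Multiplying the contributions: [1/s]
Adding exponents of each base unit: s: -1
SI base units of angular frequency: 1/s

The claimed units s (exponents s: 1) do not match the derived units 1/s (exponents s: -1), so the claim is incorrect.

Answer: No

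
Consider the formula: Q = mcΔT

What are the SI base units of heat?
Units of each symbol in Q = mcΔT:
  m (mass): kg
  c (specific heat capacity, in J/(kg·K)): m²/(s²·K)
  ΔT (temperature change): K

Multiplying the contributions: [kg] · [m²/(s²·K)] · [K]
Adding exponents of each base unit: kg: 1, m: 2, s: -2
SI base units of heat: kg·m²/s²

Answer: kg·m²/s²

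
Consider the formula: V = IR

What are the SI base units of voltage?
Units of each symbol in V = IR:
  I (current): A
  R (resistance, in ohms): kg·m²/(s³·A²)

Multiplying the contributions: [A] · [kg·m²/(s³·A²)]
Adding exponents of each base unit: kg: 1, m: 2, s: -3, A: -1
SI base units of voltage: kg·m²/(s³·A)

Answer: kg·m²/(s³·A)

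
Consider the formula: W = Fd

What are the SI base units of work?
Units of each symbol in W = Fd:
  F (force): kg·m/s²
  d (displacement): m

Multiplying the contributions: [kg·m/s²] · [m]
Adding exponents of each base unit: kg: 1, m: 2, s: -2
SI base units of work: kg·m²/s²

Answer: kg·m²/s²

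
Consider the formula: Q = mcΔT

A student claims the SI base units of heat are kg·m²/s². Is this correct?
Units of each symbol in Q = mcΔT:
  m (mass): kg
  c (specific heat capacity, in J/(kg·K)): m²/(s²·K)
  ΔT (temperature change): K

Multiplying the contributions: [kg] · [m²/(s²·K)] · [K]
Adding exponents of each base unit: kg: 1, m: 2, s: -2
SI base units of heat: kg·m²/s²

The claimed units kg·m²/s² match the derived units, so the claim is correct.

Answer: Yes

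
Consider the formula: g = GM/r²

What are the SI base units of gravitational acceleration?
Units of each symbol in g = GM/r²:
  G (gravitational constant): m³/(kg·s²)
  M (mass): kg
  r (distance): m  → to the power 2 in the denominator, contributes 1/m²

Multiplying the contributions: [m³/(kg·s²)] · [kg] · [1/m²]
Adding exponents of each base unit: m: 1, s: -2
SI base units of gravitational acceleration: m/s²

Answer: m/s²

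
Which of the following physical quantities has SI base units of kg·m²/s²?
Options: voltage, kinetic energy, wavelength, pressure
Checking the SI base units of each option:
  voltage (V = IR): kg·m²/(s³·A)  ✗
  kinetic energy (E = ½mv²): kg·m²/s²  ✓ matches
  wavelength (λ = v/f): m  ✗
  pressure (P = F/A): kg/(m·s²)  ✗

Only kinetic energy has units kg·m²/s².

Answer: kinetic energy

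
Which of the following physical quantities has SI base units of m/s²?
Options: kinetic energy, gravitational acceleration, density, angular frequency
Checking the SI base units of each option:
  kinetic energy (E = ½mv²): kg·m²/s²  ✗
  gravitational acceleration (g = GM/r²): m/s²  ✓ matches
  density (ρ = m/V): kg/m³  ✗
  angular frequency (ω = 2πf): 1/s  ✗

Only gravitational acceleration has units m/s².

Answer: gravitational acceleration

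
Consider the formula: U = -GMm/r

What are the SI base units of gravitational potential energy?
Units of each symbol in U = -GMm/r:
  G (gravitational constant): m³/(kg·s²)
  M (mass): kg
  m (mass): kg
  r (distance): m  → in the denominator, contributes 1/m
  The minus sign does not affect the units.

Multiplying the contributions: [m³/(kg·s²)] · [kg] · [kg] · [1/m]
Adding exponents of each base unit: kg: 1, m: 2, s: -2
SI base units of gravitational potential energy: kg·m²/s²

Answer: kg·m²/s²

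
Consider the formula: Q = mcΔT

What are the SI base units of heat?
Units of each symbol in Q = mcΔT:
  m (mass): kg
  c (specific heat capacity, in J/(kg·K)): m²/(s²·K)
  ΔT (temperature change): K

Multiplying the contributions: [kg] · [m²/(s²·K)] · [K]
Adding exponents of each base unit: kg: 1, m: 2, s: -2
SI base units of heat: kg·m²/s²

Answer: kg·m²/s²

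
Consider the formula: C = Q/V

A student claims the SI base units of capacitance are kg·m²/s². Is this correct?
Units of each symbol in C = Q/V:
  Q (charge, in coulombs): s·A
  V (voltage, in volts): kg·m²/(s³·A)  → in the denominator, contributes s³·A/(kg·m²)

Multiplying the contributions: [s·A] · [s³·A/(kg·m²)]
Adding exponents of each base unit: kg: -1, m: -2, s: 4, A: 2
SI base units of capacitance: s⁴·A²/(kg·m²)

The claimed units kg·m²/s² (exponents kg: 1, m: 2, s: -2) do not match the derived units s⁴·A²/(kg·m²) (exponents kg: -1, m: -2, s: 4, A: 2), so the claim is incorrect.

Answer: No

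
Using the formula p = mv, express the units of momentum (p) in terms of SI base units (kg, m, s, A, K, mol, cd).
Units of each symbol in p = mv:
  m (mass): kg
  v (velocity): m/s

Multiplying the contributions: [kg] · [m/s]
Adding exponents of each base unit: kg: 1, m: 1, s: -1
SI base units of momentum: kg·m/s

Answer: kg·m/s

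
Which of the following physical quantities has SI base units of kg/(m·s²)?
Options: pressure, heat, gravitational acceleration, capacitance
Checking the SI base units of each option:
  pressure (P = F/A): kg/(m·s²)  ✓ matches
  heat (Q = mcΔT): kg·m²/s²  ✗
  gravitational acceleration (g = GM/r²): m/s²  ✗
  capacitance (C = Q/V): s⁴·A²/(kg·m²)  ✗

Only pressure has units kg/(m·s²).

Answer: pressure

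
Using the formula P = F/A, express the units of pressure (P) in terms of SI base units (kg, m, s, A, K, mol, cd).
Units of each symbol in P = F/A:
  F (force): kg·m/s²
  A (area): m²  → in the denominator, contributes 1/m²

Multiplying the contributions: [kg·m/s²] · [1/m²]
Adding exponents of each base unit: kg: 1, m: -1, s: -2
SI base units of pressure: kg/(m·s²)

Answer: kg/(m·s²)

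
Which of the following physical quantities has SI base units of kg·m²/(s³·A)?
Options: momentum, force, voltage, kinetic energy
Checking the SI base units of each option:
  momentum (p = mv): kg·m/s  ✗
  force (F = ma): kg·m/s²  ✗
  voltage (V = IR): kg·m²/(s³·A)  ✓ matches
  kinetic energy (E = ½mv²): kg·m²/s²  ✗

Only voltage has units kg·m²/(s³·A).

Answer: voltage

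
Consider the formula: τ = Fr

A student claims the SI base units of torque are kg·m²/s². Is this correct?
Units of each symbol in τ = Fr:
  F (force): kg·m/s²
  r (lever arm): m

Multiplying the contributions: [kg·m/s²] · [m]
Adding exponents of each base unit: kg: 1, m: 2, s: -2
SI base units of torque: kg·m²/s²

The claimed units kg·m²/s² match the derived units, so the claim is correct.

Answer: Yes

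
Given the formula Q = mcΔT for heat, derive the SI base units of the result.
Units of each symbol in Q = mcΔT:
  m (mass): kg
  c (specific heat capacity, in J/(kg·K)): m²/(s²·K)
  ΔT (temperature change): K

Multiplying the contributions: [kg] · [m²/(s²·K)] · [K]
Adding exponents of each base unit: kg: 1, m: 2, s: -2
SI base units of heat: kg·m²/s²

Answer: kg·m²/s²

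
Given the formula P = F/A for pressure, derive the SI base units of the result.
Units of each symbol in P = F/A:
  F (force): kg·m/s²
  A (area): m²  → in the denominator, contributes 1/m²

Multiplying the contributions: [kg·m/s²] · [1/m²]
Adding exponents of each base unit: kg: 1, m: -1, s: -2
SI base units of pressure: kg/(m·s²)

Answer: kg/(m·s²)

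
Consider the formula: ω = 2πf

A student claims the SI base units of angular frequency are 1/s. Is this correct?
Units of each symbol in ω = 2πf:
  f (frequency): 1/s
  The factor 2π is dimensionless.

Multiplying the contributions: [1/s]
Adding exponents of each base unit: s: -1
SI base units of angular frequency: 1/s

The claimed units 1/s match the derived units, so the claim is correct.

Answer: Yes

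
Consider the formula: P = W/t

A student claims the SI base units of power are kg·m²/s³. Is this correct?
Units of each symbol in P = W/t:
  W (work): kg·m²/s²
  t (time): s  → in the denominator, contributes 1/s

Multiplying the contributions: [kg·m²/s²] · [1/s]
Adding exponents of each base unit: kg: 1, m: 2, s: -3
SI base units of power: kg·m²/s³

The claimed units kg·m²/s³ match the derived units, so the claim is correct.

Answer: Yes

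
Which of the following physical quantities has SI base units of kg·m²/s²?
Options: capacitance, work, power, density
Checking the SI base units of each option:
  capacitance (C = Q/V): s⁴·A²/(kg·m²)  ✗
  work (W = Fd): kg·m²/s²  ✓ matches
  power (P = W/t): kg·m²/s³  ✗
  density (ρ = m/V): kg/m³  ✗

Only work has units kg·m²/s².

Answer: work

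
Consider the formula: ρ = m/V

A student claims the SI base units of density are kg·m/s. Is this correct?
Units of each symbol in ρ = m/V:
  m (mass): kg
  V (volume): m³  → in the denominator, contributes 1/m³

Multiplying the contributions: [kg] · [1/m³]
Adding exponents of each base unit: kg: 1, m: -3
SI base units of density: kg/m³

The claimed units kg·m/s (exponents kg: 1, m: 1, s: -1) do not match the derived units kg/m³ (exponents kg: 1, m: -3), so the claim is incorrect.

Answer: No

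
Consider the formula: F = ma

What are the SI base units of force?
Units of each symbol in F = ma:
  m (mass): kg
  a (acceleration): m/s²

Multiplying the contributions: [kg] · [m/s²]
Adding exponents of each base unit: kg: 1, m: 1, s: -2
SI base units of force: kg·m/s²

Answer: kg·m/s²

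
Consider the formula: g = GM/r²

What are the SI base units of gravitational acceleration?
Units of each symbol in g = GM/r²:
  G (gravitational constant): m³/(kg·s²)
  M (mass): kg
  r (distance): m  → to the power 2 in the denominator, contributes 1/m²

Multiplying the contributions: [m³/(kg·s²)] · [kg] · [1/m²]
Adding exponents of each base unit: m: 1, s: -2
SI base units of gravitational acceleration: m/s²

Answer: m/s²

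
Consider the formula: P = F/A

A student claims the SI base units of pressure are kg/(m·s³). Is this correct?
Units of each symbol in P = F/A:
  F (force): kg·m/s²
  A (area): m²  → in the denominator, contributes 1/m²

Multiplying the contributions: [kg·m/s²] · [1/m²]
Adding exponents of each base unit: kg: 1, m: -1, s: -2
SI base units of pressure: kg/(m·s²)

The claimed units kg/(m·s³) (exponents kg: 1, m: -1, s: -3) do not match the derived units kg/(m·s²) (exponents kg: 1, m: -1, s: -2), so the claim is incorrect.

Answer: No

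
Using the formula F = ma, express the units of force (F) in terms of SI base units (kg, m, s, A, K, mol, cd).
Units of each symbol in F = ma:
  m (mass): kg
  a (acceleration): m/s²

Multiplying the contributions: [kg] · [m/s²]
Adding exponents of each base unit: kg: 1, m: 1, s: -2
SI base units of force: kg·m/s²

Answer: kg·m/s²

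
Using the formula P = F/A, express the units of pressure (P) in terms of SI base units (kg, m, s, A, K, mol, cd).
Units of each symbol in P = F/A:
  F (force): kg·m/s²
  A (area): m²  → in the denominator, contributes 1/m²

Multiplying the contributions: [kg·m/s²] · [1/m²]
Adding exponents of each base unit: kg: 1, m: -1, s: -2
SI base units of pressure: kg/(m·s²)

Answer: kg/(m·s²)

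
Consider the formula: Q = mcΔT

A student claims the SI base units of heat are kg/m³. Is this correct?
Units of each symbol in Q = mcΔT:
  m (mass): kg
  c (specific heat capacity, in J/(kg·K)): m²/(s²·K)
  ΔT (temperature change): K

Multiplying the contributions: [kg] · [m²/(s²·K)] · [K]
Adding exponents of each base unit: kg: 1, m: 2, s: -2
SI base units of heat: kg·m²/s²

The claimed units kg/m³ (exponents kg: 1, m: -3) do not match the derived units kg·m²/s² (exponents kg: 1, m: 2, s: -2), so the claim is incorrect.

Answer: No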